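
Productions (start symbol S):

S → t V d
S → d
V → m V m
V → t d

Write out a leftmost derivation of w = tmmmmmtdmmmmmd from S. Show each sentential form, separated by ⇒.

S ⇒ tVd   [S → t V d]
tVd ⇒ tmVmd   [V → m V m]
tmVmd ⇒ tmmVmmd   [V → m V m]
tmmVmmd ⇒ tmmmVmmmd   [V → m V m]
tmmmVmmmd ⇒ tmmmmVmmmmd   [V → m V m]
tmmmmVmmmmd ⇒ tmmmmmVmmmmmd   [V → m V m]
tmmmmmVmmmmmd ⇒ tmmmmmtdmmmmmd   [V → t d]

S⇒tVd⇒tmVmd⇒tmmVmmd⇒tmmmVmmmd⇒tmmmmVmmmmd⇒tmmmmmVmmmmmd⇒tmmmmmtdmmmmmd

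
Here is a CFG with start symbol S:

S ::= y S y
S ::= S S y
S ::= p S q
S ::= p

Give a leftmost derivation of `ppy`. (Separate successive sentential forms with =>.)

S => SSy   [S ::= S S y]
SSy => pSy   [S ::= p]
pSy => ppy   [S ::= p]

S => SSy => pSy => ppy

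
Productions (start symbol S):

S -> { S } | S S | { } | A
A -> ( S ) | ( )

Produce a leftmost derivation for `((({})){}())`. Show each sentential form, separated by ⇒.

S ⇒ A   [S -> A]
A ⇒ (S)   [A -> ( S )]
(S) ⇒ (SS)   [S -> S S]
(SS) ⇒ (AS)   [S -> A]
(AS) ⇒ ((S)S)   [A -> ( S )]
((S)S) ⇒ ((A)S)   [S -> A]
((A)S) ⇒ (((S))S)   [A -> ( S )]
(((S))S) ⇒ ((({}))S)   [S -> { }]
((({}))S) ⇒ ((({}))SS)   [S -> S S]
((({}))SS) ⇒ ((({})){}S)   [S -> { }]
((({})){}S) ⇒ ((({})){}A)   [S -> A]
((({})){}A) ⇒ ((({})){}())   [A -> ( )]

S⇒A⇒(S)⇒(SS)⇒(AS)⇒((S)S)⇒((A)S)⇒(((S))S)⇒((({}))S)⇒((({}))SS)⇒((({})){}S)⇒((({})){}A)⇒((({})){}())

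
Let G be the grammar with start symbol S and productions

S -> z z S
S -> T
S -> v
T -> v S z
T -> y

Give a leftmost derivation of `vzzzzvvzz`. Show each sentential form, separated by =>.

S => T => vSz => vzzSz => vzzzzSz => vzzzzTz => vzzzzvSzz => vzzzzvvzz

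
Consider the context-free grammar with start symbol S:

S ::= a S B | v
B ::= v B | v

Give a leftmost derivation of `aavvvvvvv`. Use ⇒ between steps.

S⇒aSB⇒aaSBB⇒aavBB⇒aavvBB⇒aavvvBB⇒aavvvvBB⇒aavvvvvBB⇒aavvvvvvB⇒aavvvvvvv

S ⇒ aSB   [S ::= a S B]
aSB ⇒ aaSBB   [S ::= a S B]
aaSBB ⇒ aavBB   [S ::= v]
aavBB ⇒ aavvBB   [B ::= v B]
aavvBB ⇒ aavvvBB   [B ::= v B]
aavvvBB ⇒ aavvvvBB   [B ::= v B]
aavvvvBB ⇒ aavvvvvBB   [B ::= v B]
aavvvvvBB ⇒ aavvvvvvB   [B ::= v]
aavvvvvvB ⇒ aavvvvvvv   [B ::= v]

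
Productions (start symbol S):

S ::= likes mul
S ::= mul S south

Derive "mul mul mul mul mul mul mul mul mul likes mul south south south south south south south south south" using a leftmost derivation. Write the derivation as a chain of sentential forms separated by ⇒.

S ⇒ mul S south   [S ::= mul S south]
mul S south ⇒ mul mul S south south   [S ::= mul S south]
mul mul S south south ⇒ mul mul mul S south south south   [S ::= mul S south]
mul mul mul S south south south ⇒ mul mul mul mul S south south south south   [S ::= mul S south]
mul mul mul mul S south south south south ⇒ mul mul mul mul mul S south south south south south   [S ::= mul S south]
mul mul mul mul mul S south south south south south ⇒ mul mul mul mul mul mul S south south south south south south   [S ::= mul S south]
mul mul mul mul mul mul S south south south south south south ⇒ mul mul mul mul mul mul mul S south south south south south south south   [S ::= mul S south]
mul mul mul mul mul mul mul S south south south south south south south ⇒ mul mul mul mul mul mul mul mul S south south south south south south south south   [S ::= mul S south]
mul mul mul mul mul mul mul mul S south south south south south south south south ⇒ mul mul mul mul mul mul mul mul mul S south south south south south south south south south   [S ::= mul S south]
mul mul mul mul mul mul mul mul mul S south south south south south south south south south ⇒ mul mul mul mul mul mul mul mul mul likes mul south south south south south south south south south   [S ::= likes mul]

S ⇒ mul S south ⇒ mul mul S south south ⇒ mul mul mul S south south south ⇒ mul mul mul mul S south south south south ⇒ mul mul mul mul mul S south south south south south ⇒ mul mul mul mul mul mul S south south south south south south ⇒ mul mul mul mul mul mul mul S south south south south south south south ⇒ mul mul mul mul mul mul mul mul S south south south south south south south south ⇒ mul mul mul mul mul mul mul mul mul S south south south south south south south south south ⇒ mul mul mul mul mul mul mul mul mul likes mul south south south south south south south south south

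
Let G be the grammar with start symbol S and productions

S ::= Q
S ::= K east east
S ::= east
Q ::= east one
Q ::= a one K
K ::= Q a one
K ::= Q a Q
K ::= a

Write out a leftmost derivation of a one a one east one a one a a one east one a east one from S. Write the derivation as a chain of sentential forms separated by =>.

S => Q   [S ::= Q]
Q => a one K   [Q ::= a one K]
a one K => a one Q a Q   [K ::= Q a Q]
a one Q a Q => a one a one K a Q   [Q ::= a one K]
a one a one K a Q => a one a one Q a one a Q   [K ::= Q a one]
a one a one Q a one a Q => a one a one east one a one a Q   [Q ::= east one]
a one a one east one a one a Q => a one a one east one a one a a one K   [Q ::= a one K]
a one a one east one a one a a one K => a one a one east one a one a a one Q a Q   [K ::= Q a Q]
a one a one east one a one a a one Q a Q => a one a one east one a one a a one east one a Q   [Q ::= east one]
a one a one east one a one a a one east one a Q => a one a one east one a one a a one east one a east one   [Q ::= east one]

S => Q => a one K => a one Q a Q => a one a one K a Q => a one a one Q a one a Q => a one a one east one a one a Q => a one a one east one a one a a one K => a one a one east one a one a a one Q a Q => a one a one east one a one a a one east one a Q => a one a one east one a one a a one east one a east one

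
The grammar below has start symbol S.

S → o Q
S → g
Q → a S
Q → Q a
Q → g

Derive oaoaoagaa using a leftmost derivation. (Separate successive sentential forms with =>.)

S => oQ   [S → o Q]
oQ => oQa   [Q → Q a]
oQa => oaSa   [Q → a S]
oaSa => oaoQa   [S → o Q]
oaoQa => oaoQaa   [Q → Q a]
oaoQaa => oaoaSaa   [Q → a S]
oaoaSaa => oaoaoQaa   [S → o Q]
oaoaoQaa => oaoaoaSaa   [Q → a S]
oaoaoaSaa => oaoaoagaa   [S → g]

S => oQ => oQa => oaSa => oaoQa => oaoQaa => oaoaSaa => oaoaoQaa => oaoaoaSaa => oaoaoagaa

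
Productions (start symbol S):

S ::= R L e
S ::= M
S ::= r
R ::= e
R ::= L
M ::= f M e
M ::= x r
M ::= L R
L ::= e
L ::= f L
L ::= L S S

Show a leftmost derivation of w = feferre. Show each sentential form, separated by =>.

S=>M=>fMe=>fLRe=>feRe=>feLe=>feLSSe=>fefLSSe=>fefeSSe=>feferSe=>feferre

S => M   [S ::= M]
M => fMe   [M ::= f M e]
fMe => fLRe   [M ::= L R]
fLRe => feRe   [L ::= e]
feRe => feLe   [R ::= L]
feLe => feLSSe   [L ::= L S S]
feLSSe => fefLSSe   [L ::= f L]
fefLSSe => fefeSSe   [L ::= e]
fefeSSe => feferSe   [S ::= r]
feferSe => feferre   [S ::= r]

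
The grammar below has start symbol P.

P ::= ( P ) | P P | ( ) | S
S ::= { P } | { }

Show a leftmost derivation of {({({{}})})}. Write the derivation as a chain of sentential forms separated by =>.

P => S   [P ::= S]
S => {P}   [S ::= { P }]
{P} => {(P)}   [P ::= ( P )]
{(P)} => {(S)}   [P ::= S]
{(S)} => {({P})}   [S ::= { P }]
{({P})} => {({(P)})}   [P ::= ( P )]
{({(P)})} => {({(S)})}   [P ::= S]
{({(S)})} => {({({P})})}   [S ::= { P }]
{({({P})})} => {({({S})})}   [P ::= S]
{({({S})})} => {({({{}})})}   [S ::= { }]

P=>S=>{P}=>{(P)}=>{(S)}=>{({P})}=>{({(P)})}=>{({(S)})}=>{({({P})})}=>{({({S})})}=>{({({{}})})}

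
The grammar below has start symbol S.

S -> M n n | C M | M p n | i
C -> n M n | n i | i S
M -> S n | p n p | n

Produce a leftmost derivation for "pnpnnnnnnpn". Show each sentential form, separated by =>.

S => Mpn => Snpn => Mnnnpn => Snnnnpn => Mnnnnnnpn => pnpnnnnnnpn

S => Mpn   [S -> M p n]
Mpn => Snpn   [M -> S n]
Snpn => Mnnnpn   [S -> M n n]
Mnnnpn => Snnnnpn   [M -> S n]
Snnnnpn => Mnnnnnnpn   [S -> M n n]
Mnnnnnnpn => pnpnnnnnnpn   [M -> p n p]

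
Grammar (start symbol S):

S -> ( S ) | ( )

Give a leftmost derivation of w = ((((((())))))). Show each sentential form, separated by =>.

S => (S) => ((S)) => (((S))) => ((((S)))) => (((((S))))) => ((((((S)))))) => ((((((()))))))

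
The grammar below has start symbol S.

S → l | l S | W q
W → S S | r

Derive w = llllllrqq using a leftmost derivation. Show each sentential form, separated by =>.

S => lS => llS => lllS => llllS => llllWq => llllSSq => lllllSSq => llllllSq => llllllWqq => llllllrqq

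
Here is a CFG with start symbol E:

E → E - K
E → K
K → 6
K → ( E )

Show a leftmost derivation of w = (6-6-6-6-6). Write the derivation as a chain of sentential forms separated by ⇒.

E ⇒ K   [E → K]
K ⇒ (E)   [K → ( E )]
(E) ⇒ (E-K)   [E → E - K]
(E-K) ⇒ (E-K-K)   [E → E - K]
(E-K-K) ⇒ (E-K-K-K)   [E → E - K]
(E-K-K-K) ⇒ (E-K-K-K-K)   [E → E - K]
(E-K-K-K-K) ⇒ (K-K-K-K-K)   [E → K]
(K-K-K-K-K) ⇒ (6-K-K-K-K)   [K → 6]
(6-K-K-K-K) ⇒ (6-6-K-K-K)   [K → 6]
(6-6-K-K-K) ⇒ (6-6-6-K-K)   [K → 6]
(6-6-6-K-K) ⇒ (6-6-6-6-K)   [K → 6]
(6-6-6-6-K) ⇒ (6-6-6-6-6)   [K → 6]

E⇒K⇒(E)⇒(E-K)⇒(E-K-K)⇒(E-K-K-K)⇒(E-K-K-K-K)⇒(K-K-K-K-K)⇒(6-K-K-K-K)⇒(6-6-K-K-K)⇒(6-6-6-K-K)⇒(6-6-6-6-K)⇒(6-6-6-6-6)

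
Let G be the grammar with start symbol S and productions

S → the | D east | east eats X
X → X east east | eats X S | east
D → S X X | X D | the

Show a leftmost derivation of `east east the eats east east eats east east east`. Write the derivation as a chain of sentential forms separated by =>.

S => D east => X D east => east D east => east X D east => east east D east => east east S X X east => east east the X X east => east east the eats X S X east => east east the eats east S X east => east east the eats east east eats X X east => east east the eats east east eats east X east => east east the eats east east eats east east east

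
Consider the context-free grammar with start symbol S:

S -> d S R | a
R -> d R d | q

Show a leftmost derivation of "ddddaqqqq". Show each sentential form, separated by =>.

S=>dSR=>ddSRR=>dddSRRR=>ddddSRRRR=>ddddaRRRR=>ddddaqRRR=>ddddaqqRR=>ddddaqqqR=>ddddaqqqq

S => dSR   [S -> d S R]
dSR => ddSRR   [S -> d S R]
ddSRR => dddSRRR   [S -> d S R]
dddSRRR => ddddSRRRR   [S -> d S R]
ddddSRRRR => ddddaRRRR   [S -> a]
ddddaRRRR => ddddaqRRR   [R -> q]
ddddaqRRR => ddddaqqRR   [R -> q]
ddddaqqRR => ddddaqqqR   [R -> q]
ddddaqqqR => ddddaqqqq   [R -> q]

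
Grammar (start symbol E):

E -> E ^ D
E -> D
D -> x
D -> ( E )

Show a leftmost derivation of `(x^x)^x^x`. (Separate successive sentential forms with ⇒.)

E ⇒ E^D ⇒ E^D^D ⇒ D^D^D ⇒ (E)^D^D ⇒ (E^D)^D^D ⇒ (D^D)^D^D ⇒ (x^D)^D^D ⇒ (x^x)^D^D ⇒ (x^x)^x^D ⇒ (x^x)^x^x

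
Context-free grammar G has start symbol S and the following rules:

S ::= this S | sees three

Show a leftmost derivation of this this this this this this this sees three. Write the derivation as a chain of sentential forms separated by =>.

S => this S => this this S => this this this S => this this this this S => this this this this this S => this this this this this this S => this this this this this this this S => this this this this this this this sees three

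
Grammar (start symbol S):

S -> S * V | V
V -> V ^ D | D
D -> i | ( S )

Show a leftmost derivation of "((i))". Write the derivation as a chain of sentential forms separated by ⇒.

S ⇒ V ⇒ D ⇒ (S) ⇒ (V) ⇒ (D) ⇒ ((S)) ⇒ ((V)) ⇒ ((D)) ⇒ ((i))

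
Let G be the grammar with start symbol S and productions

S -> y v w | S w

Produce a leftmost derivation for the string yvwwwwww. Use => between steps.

S=>Sw=>Sww=>Swww=>Swwww=>Swwwww=>yvwwwwww

S => Sw   [S -> S w]
Sw => Sww   [S -> S w]
Sww => Swww   [S -> S w]
Swww => Swwww   [S -> S w]
Swwww => Swwwww   [S -> S w]
Swwwww => yvwwwwww   [S -> y v w]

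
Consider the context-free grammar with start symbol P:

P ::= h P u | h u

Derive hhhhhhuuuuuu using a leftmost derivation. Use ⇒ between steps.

P⇒hPu⇒hhPuu⇒hhhPuuu⇒hhhhPuuuu⇒hhhhhPuuuuu⇒hhhhhhuuuuuu

P ⇒ hPu   [P ::= h P u]
hPu ⇒ hhPuu   [P ::= h P u]
hhPuu ⇒ hhhPuuu   [P ::= h P u]
hhhPuuu ⇒ hhhhPuuuu   [P ::= h P u]
hhhhPuuuu ⇒ hhhhhPuuuuu   [P ::= h P u]
hhhhhPuuuuu ⇒ hhhhhhuuuuuu   [P ::= h u]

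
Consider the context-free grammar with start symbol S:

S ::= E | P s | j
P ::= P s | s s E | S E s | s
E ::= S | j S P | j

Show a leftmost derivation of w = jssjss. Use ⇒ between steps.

S ⇒ E ⇒ jSP ⇒ jPsP ⇒ jssEsP ⇒ jssjsP ⇒ jssjss

S ⇒ E   [S ::= E]
E ⇒ jSP   [E ::= j S P]
jSP ⇒ jPsP   [S ::= P s]
jPsP ⇒ jssEsP   [P ::= s s E]
jssEsP ⇒ jssjsP   [E ::= j]
jssjsP ⇒ jssjss   [P ::= s]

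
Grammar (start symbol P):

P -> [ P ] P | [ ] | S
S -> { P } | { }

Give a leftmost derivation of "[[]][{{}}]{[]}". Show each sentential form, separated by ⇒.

P ⇒ [P]P ⇒ [[]]P ⇒ [[]][P]P ⇒ [[]][S]P ⇒ [[]][{P}]P ⇒ [[]][{S}]P ⇒ [[]][{{}}]P ⇒ [[]][{{}}]S ⇒ [[]][{{}}]{P} ⇒ [[]][{{}}]{[]}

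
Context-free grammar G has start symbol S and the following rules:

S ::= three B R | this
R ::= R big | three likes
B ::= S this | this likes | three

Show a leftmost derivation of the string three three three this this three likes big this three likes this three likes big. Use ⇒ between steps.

S ⇒ three B R ⇒ three S this R ⇒ three three B R this R ⇒ three three S this R this R ⇒ three three three B R this R this R ⇒ three three three S this R this R this R ⇒ three three three this this R this R this R ⇒ three three three this this R big this R this R ⇒ three three three this this three likes big this R this R ⇒ three three three this this three likes big this three likes this R ⇒ three three three this this three likes big this three likes this R big ⇒ three three three this this three likes big this three likes this three likes big

S ⇒ three B R   [S ::= three B R]
three B R ⇒ three S this R   [B ::= S this]
three S this R ⇒ three three B R this R   [S ::= three B R]
three three B R this R ⇒ three three S this R this R   [B ::= S this]
three three S this R this R ⇒ three three three B R this R this R   [S ::= three B R]
three three three B R this R this R ⇒ three three three S this R this R this R   [B ::= S this]
three three three S this R this R this R ⇒ three three three this this R this R this R   [S ::= this]
three three three this this R this R this R ⇒ three three three this this R big this R this R   [R ::= R big]
three three three this this R big this R this R ⇒ three three three this this three likes big this R this R   [R ::= three likes]
three three three this this three likes big this R this R ⇒ three three three this this three likes big this three likes this R   [R ::= three likes]
three three three this this three likes big this three likes this R ⇒ three three three this this three likes big this three likes this R big   [R ::= R big]
three three three this this three likes big this three likes this R big ⇒ three three three this this three likes big this three likes this three likes big   [R ::= three likes]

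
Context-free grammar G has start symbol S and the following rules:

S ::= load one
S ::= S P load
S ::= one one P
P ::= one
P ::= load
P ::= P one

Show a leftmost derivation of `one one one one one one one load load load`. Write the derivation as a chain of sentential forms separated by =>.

S => S P load   [S ::= S P load]
S P load => S P load P load   [S ::= S P load]
S P load P load => one one P P load P load   [S ::= one one P]
one one P P load P load => one one P one P load P load   [P ::= P one]
one one P one P load P load => one one one one P load P load   [P ::= one]
one one one one P load P load => one one one one P one load P load   [P ::= P one]
one one one one P one load P load => one one one one P one one load P load   [P ::= P one]
one one one one P one one load P load => one one one one one one one load P load   [P ::= one]
one one one one one one one load P load => one one one one one one one load load load   [P ::= load]

S => S P load => S P load P load => one one P P load P load => one one P one P load P load => one one one one P load P load => one one one one P one load P load => one one one one P one one load P load => one one one one one one one load P load => one one one one one one one load load load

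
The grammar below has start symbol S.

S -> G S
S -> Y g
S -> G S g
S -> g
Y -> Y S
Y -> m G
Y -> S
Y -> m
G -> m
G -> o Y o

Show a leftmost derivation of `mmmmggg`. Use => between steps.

S => Yg => YSg => mGSg => mmSg => mmGSg => mmmSg => mmmGSgg => mmmmSgg => mmmmggg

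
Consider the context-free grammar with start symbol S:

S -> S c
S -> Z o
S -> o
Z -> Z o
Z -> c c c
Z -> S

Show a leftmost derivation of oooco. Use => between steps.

S=>Zo=>So=>Sco=>Zoco=>Zooco=>Sooco=>oooco

S => Zo   [S -> Z o]
Zo => So   [Z -> S]
So => Sco   [S -> S c]
Sco => Zoco   [S -> Z o]
Zoco => Zooco   [Z -> Z o]
Zooco => Sooco   [Z -> S]
Sooco => oooco   [S -> o]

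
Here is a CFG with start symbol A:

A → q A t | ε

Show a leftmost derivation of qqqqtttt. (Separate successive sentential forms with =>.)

A=>qAt=>qqAtt=>qqqAttt=>qqqqAtttt=>qqqqtttt

A => qAt   [A → q A t]
qAt => qqAtt   [A → q A t]
qqAtt => qqqAttt   [A → q A t]
qqqAttt => qqqqAtttt   [A → q A t]
qqqqAtttt => qqqqtttt   [A → ε]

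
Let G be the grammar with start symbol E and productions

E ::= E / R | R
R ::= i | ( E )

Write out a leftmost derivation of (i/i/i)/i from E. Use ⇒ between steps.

E ⇒ E/R   [E ::= E / R]
E/R ⇒ R/R   [E ::= R]
R/R ⇒ (E)/R   [R ::= ( E )]
(E)/R ⇒ (E/R)/R   [E ::= E / R]
(E/R)/R ⇒ (E/R/R)/R   [E ::= E / R]
(E/R/R)/R ⇒ (R/R/R)/R   [E ::= R]
(R/R/R)/R ⇒ (i/R/R)/R   [R ::= i]
(i/R/R)/R ⇒ (i/i/R)/R   [R ::= i]
(i/i/R)/R ⇒ (i/i/i)/R   [R ::= i]
(i/i/i)/R ⇒ (i/i/i)/i   [R ::= i]

E ⇒ E/R ⇒ R/R ⇒ (E)/R ⇒ (E/R)/R ⇒ (E/R/R)/R ⇒ (R/R/R)/R ⇒ (i/R/R)/R ⇒ (i/i/R)/R ⇒ (i/i/i)/R ⇒ (i/i/i)/i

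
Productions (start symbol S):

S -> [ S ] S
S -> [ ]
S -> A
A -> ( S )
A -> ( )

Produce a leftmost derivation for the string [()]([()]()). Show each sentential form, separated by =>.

S=>[S]S=>[A]S=>[()]S=>[()]A=>[()](S)=>[()]([S]S)=>[()]([A]S)=>[()]([()]S)=>[()]([()]A)=>[()]([()]())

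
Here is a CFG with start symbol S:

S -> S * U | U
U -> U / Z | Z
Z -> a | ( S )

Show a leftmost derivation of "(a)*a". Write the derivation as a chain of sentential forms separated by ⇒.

S ⇒ S*U   [S -> S * U]
S*U ⇒ U*U   [S -> U]
U*U ⇒ Z*U   [U -> Z]
Z*U ⇒ (S)*U   [Z -> ( S )]
(S)*U ⇒ (U)*U   [S -> U]
(U)*U ⇒ (Z)*U   [U -> Z]
(Z)*U ⇒ (a)*U   [Z -> a]
(a)*U ⇒ (a)*Z   [U -> Z]
(a)*Z ⇒ (a)*a   [Z -> a]

S ⇒ S*U ⇒ U*U ⇒ Z*U ⇒ (S)*U ⇒ (U)*U ⇒ (Z)*U ⇒ (a)*U ⇒ (a)*Z ⇒ (a)*a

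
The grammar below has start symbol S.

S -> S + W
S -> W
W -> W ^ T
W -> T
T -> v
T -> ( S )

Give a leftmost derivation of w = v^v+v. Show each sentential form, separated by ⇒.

S⇒S+W⇒W+W⇒W^T+W⇒T^T+W⇒v^T+W⇒v^v+W⇒v^v+T⇒v^v+v

S ⇒ S+W   [S -> S + W]
S+W ⇒ W+W   [S -> W]
W+W ⇒ W^T+W   [W -> W ^ T]
W^T+W ⇒ T^T+W   [W -> T]
T^T+W ⇒ v^T+W   [T -> v]
v^T+W ⇒ v^v+W   [T -> v]
v^v+W ⇒ v^v+T   [W -> T]
v^v+T ⇒ v^v+v   [T -> v]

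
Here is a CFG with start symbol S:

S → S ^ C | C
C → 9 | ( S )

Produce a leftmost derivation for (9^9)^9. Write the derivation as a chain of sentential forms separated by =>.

S => S^C => C^C => (S)^C => (S^C)^C => (C^C)^C => (9^C)^C => (9^9)^C => (9^9)^9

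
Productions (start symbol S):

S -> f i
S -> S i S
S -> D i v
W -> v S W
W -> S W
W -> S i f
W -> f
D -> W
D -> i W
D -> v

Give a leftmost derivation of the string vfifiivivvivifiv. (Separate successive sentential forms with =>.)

S => Div => Wiv => vSWiv => vfiWiv => vfiSWiv => vfiSiSWiv => vfifiiSWiv => vfifiiDivWiv => vfifiivivWiv => vfifiivivSifiv => vfifiivivDivifiv => vfifiivivvivifiv

S => Div   [S -> D i v]
Div => Wiv   [D -> W]
Wiv => vSWiv   [W -> v S W]
vSWiv => vfiWiv   [S -> f i]
vfiWiv => vfiSWiv   [W -> S W]
vfiSWiv => vfiSiSWiv   [S -> S i S]
vfiSiSWiv => vfifiiSWiv   [S -> f i]
vfifiiSWiv => vfifiiDivWiv   [S -> D i v]
vfifiiDivWiv => vfifiivivWiv   [D -> v]
vfifiivivWiv => vfifiivivSifiv   [W -> S i f]
vfifiivivSifiv => vfifiivivDivifiv   [S -> D i v]
vfifiivivDivifiv => vfifiivivvivifiv   [D -> v]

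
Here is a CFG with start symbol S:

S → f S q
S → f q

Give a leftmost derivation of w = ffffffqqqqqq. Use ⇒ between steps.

S ⇒ fSq   [S → f S q]
fSq ⇒ ffSqq   [S → f S q]
ffSqq ⇒ fffSqqq   [S → f S q]
fffSqqq ⇒ ffffSqqqq   [S → f S q]
ffffSqqqq ⇒ fffffSqqqqq   [S → f S q]
fffffSqqqqq ⇒ ffffffqqqqqq   [S → f q]

S ⇒ fSq ⇒ ffSqq ⇒ fffSqqq ⇒ ffffSqqqq ⇒ fffffSqqqqq ⇒ ffffffqqqqqq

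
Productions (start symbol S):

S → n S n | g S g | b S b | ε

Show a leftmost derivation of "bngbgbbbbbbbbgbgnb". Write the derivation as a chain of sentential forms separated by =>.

S => bSb   [S → b S b]
bSb => bnSnb   [S → n S n]
bnSnb => bngSgnb   [S → g S g]
bngSgnb => bngbSbgnb   [S → b S b]
bngbSbgnb => bngbgSgbgnb   [S → g S g]
bngbgSgbgnb => bngbgbSbgbgnb   [S → b S b]
bngbgbSbgbgnb => bngbgbbSbbgbgnb   [S → b S b]
bngbgbbSbbgbgnb => bngbgbbbSbbbgbgnb   [S → b S b]
bngbgbbbSbbbgbgnb => bngbgbbbbSbbbbgbgnb   [S → b S b]
bngbgbbbbSbbbbgbgnb => bngbgbbbbbbbbgbgnb   [S → ε]

S=>bSb=>bnSnb=>bngSgnb=>bngbSbgnb=>bngbgSgbgnb=>bngbgbSbgbgnb=>bngbgbbSbbgbgnb=>bngbgbbbSbbbgbgnb=>bngbgbbbbSbbbbgbgnb=>bngbgbbbbbbbbgbgnb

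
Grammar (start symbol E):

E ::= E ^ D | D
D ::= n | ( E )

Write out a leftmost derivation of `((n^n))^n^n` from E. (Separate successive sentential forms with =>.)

E => E^D => E^D^D => D^D^D => (E)^D^D => (D)^D^D => ((E))^D^D => ((E^D))^D^D => ((D^D))^D^D => ((n^D))^D^D => ((n^n))^D^D => ((n^n))^n^D => ((n^n))^n^n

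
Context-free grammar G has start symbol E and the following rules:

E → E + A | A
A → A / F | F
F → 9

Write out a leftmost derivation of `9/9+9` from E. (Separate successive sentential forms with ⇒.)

E ⇒ E+A   [E → E + A]
E+A ⇒ A+A   [E → A]
A+A ⇒ A/F+A   [A → A / F]
A/F+A ⇒ F/F+A   [A → F]
F/F+A ⇒ 9/F+A   [F → 9]
9/F+A ⇒ 9/9+A   [F → 9]
9/9+A ⇒ 9/9+F   [A → F]
9/9+F ⇒ 9/9+9   [F → 9]

E⇒E+A⇒A+A⇒A/F+A⇒F/F+A⇒9/F+A⇒9/9+A⇒9/9+F⇒9/9+9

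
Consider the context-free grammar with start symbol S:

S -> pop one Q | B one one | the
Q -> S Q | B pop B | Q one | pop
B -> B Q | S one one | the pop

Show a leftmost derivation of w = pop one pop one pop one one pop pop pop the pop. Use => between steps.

S => pop one Q => pop one B pop B => pop one B Q pop B => pop one B Q Q pop B => pop one S one one Q Q pop B => pop one pop one Q one one Q Q pop B => pop one pop one pop one one Q Q pop B => pop one pop one pop one one pop Q pop B => pop one pop one pop one one pop pop pop B => pop one pop one pop one one pop pop pop the pop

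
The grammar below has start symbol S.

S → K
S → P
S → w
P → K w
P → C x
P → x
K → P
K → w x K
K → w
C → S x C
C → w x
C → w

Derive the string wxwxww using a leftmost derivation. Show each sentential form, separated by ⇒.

S ⇒ P ⇒ Kw ⇒ Pw ⇒ Kww ⇒ Pww ⇒ Cxww ⇒ SxCxww ⇒ wxCxww ⇒ wxwxww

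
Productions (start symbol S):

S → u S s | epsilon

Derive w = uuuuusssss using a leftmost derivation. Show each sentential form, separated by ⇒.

S⇒uSs⇒uuSss⇒uuuSsss⇒uuuuSssss⇒uuuuuSsssss⇒uuuuusssss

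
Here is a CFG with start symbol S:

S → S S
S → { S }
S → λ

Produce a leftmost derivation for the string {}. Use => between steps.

S => SS => SSS => {S}SS => {}SS => {}S => {}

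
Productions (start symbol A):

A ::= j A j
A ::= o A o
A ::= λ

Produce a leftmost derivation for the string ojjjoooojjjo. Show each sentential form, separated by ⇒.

A ⇒ oAo   [A ::= o A o]
oAo ⇒ ojAjo   [A ::= j A j]
ojAjo ⇒ ojjAjjo   [A ::= j A j]
ojjAjjo ⇒ ojjjAjjjo   [A ::= j A j]
ojjjAjjjo ⇒ ojjjoAojjjo   [A ::= o A o]
ojjjoAojjjo ⇒ ojjjooAoojjjo   [A ::= o A o]
ojjjooAoojjjo ⇒ ojjjoooojjjo   [A ::= λ]

A ⇒ oAo ⇒ ojAjo ⇒ ojjAjjo ⇒ ojjjAjjjo ⇒ ojjjoAojjjo ⇒ ojjjooAoojjjo ⇒ ojjjoooojjjo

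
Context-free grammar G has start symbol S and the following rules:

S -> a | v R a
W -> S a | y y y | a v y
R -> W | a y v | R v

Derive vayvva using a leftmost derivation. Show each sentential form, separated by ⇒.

S⇒vRa⇒vRva⇒vayvva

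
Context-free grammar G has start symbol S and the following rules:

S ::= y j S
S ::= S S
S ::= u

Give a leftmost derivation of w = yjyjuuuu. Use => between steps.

S => SS => SSS => SSSS => yjSSSS => yjyjSSSS => yjyjuSSS => yjyjuuSS => yjyjuuuS => yjyjuuuu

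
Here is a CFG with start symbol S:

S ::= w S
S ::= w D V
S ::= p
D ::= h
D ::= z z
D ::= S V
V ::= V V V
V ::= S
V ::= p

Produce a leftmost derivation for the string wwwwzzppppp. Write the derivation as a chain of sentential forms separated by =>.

S => wDV => wSVV => wwSVV => wwwDVVV => wwwSVVVV => wwwwDVVVVV => wwwwzzVVVVV => wwwwzzpVVVV => wwwwzzppVVV => wwwwzzpppVV => wwwwzzppppV => wwwwzzppppp

S => wDV   [S ::= w D V]
wDV => wSVV   [D ::= S V]
wSVV => wwSVV   [S ::= w S]
wwSVV => wwwDVVV   [S ::= w D V]
wwwDVVV => wwwSVVVV   [D ::= S V]
wwwSVVVV => wwwwDVVVVV   [S ::= w D V]
wwwwDVVVVV => wwwwzzVVVVV   [D ::= z z]
wwwwzzVVVVV => wwwwzzpVVVV   [V ::= p]
wwwwzzpVVVV => wwwwzzppVVV   [V ::= p]
wwwwzzppVVV => wwwwzzpppVV   [V ::= p]
wwwwzzpppVV => wwwwzzppppV   [V ::= p]
wwwwzzppppV => wwwwzzppppp   [V ::= p]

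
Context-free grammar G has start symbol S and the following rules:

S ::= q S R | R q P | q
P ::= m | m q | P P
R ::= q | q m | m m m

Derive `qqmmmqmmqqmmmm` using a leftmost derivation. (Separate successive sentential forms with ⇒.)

S⇒qSR⇒qqSRR⇒qqRqPRR⇒qqmmmqPRR⇒qqmmmqPPRR⇒qqmmmqmPRR⇒qqmmmqmmqRR⇒qqmmmqmmqqmR⇒qqmmmqmmqqmmmm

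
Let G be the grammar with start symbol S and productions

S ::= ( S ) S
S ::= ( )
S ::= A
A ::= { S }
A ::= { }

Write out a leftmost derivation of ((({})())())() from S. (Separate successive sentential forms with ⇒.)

S ⇒ (S)S ⇒ ((S)S)S ⇒ (((S)S)S)S ⇒ (((A)S)S)S ⇒ ((({})S)S)S ⇒ ((({})())S)S ⇒ ((({})())())S ⇒ ((({})())())()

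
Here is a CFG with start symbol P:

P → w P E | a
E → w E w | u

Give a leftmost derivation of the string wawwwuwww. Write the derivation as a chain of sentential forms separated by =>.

P=>wPE=>waE=>wawEw=>wawwEww=>wawwwEwww=>wawwwuwww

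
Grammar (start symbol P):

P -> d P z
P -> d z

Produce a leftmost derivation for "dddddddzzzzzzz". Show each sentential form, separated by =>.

P => dPz   [P -> d P z]
dPz => ddPzz   [P -> d P z]
ddPzz => dddPzzz   [P -> d P z]
dddPzzz => ddddPzzzz   [P -> d P z]
ddddPzzzz => dddddPzzzzz   [P -> d P z]
dddddPzzzzz => ddddddPzzzzzz   [P -> d P z]
ddddddPzzzzzz => dddddddzzzzzzz   [P -> d z]

P => dPz => ddPzz => dddPzzz => ddddPzzzz => dddddPzzzzz => ddddddPzzzzzz => dddddddzzzzzzz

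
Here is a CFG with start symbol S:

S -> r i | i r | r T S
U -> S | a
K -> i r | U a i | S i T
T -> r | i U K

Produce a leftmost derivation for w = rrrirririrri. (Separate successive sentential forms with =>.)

S => rTS   [S -> r T S]
rTS => rrS   [T -> r]
rrS => rrrTS   [S -> r T S]
rrrTS => rrriUKS   [T -> i U K]
rrriUKS => rrriSKS   [U -> S]
rrriSKS => rrrirTSKS   [S -> r T S]
rrrirTSKS => rrrirrSKS   [T -> r]
rrrirrSKS => rrrirrirKS   [S -> i r]
rrrirrirKS => rrrirririrS   [K -> i r]
rrrirririrS => rrrirririrri   [S -> r i]

S => rTS => rrS => rrrTS => rrriUKS => rrriSKS => rrrirTSKS => rrrirrSKS => rrrirrirKS => rrrirririrS => rrrirririrri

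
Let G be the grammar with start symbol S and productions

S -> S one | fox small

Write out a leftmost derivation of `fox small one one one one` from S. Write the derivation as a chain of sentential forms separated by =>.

S => S one => S one one => S one one one => S one one one one => fox small one one one one

S => S one   [S -> S one]
S one => S one one   [S -> S one]
S one one => S one one one   [S -> S one]
S one one one => S one one one one   [S -> S one]
S one one one one => fox small one one one one   [S -> fox small]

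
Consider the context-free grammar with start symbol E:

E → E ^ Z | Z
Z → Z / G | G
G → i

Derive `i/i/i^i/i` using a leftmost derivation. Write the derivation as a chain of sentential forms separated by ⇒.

E ⇒ E^Z ⇒ Z^Z ⇒ Z/G^Z ⇒ Z/G/G^Z ⇒ G/G/G^Z ⇒ i/G/G^Z ⇒ i/i/G^Z ⇒ i/i/i^Z ⇒ i/i/i^Z/G ⇒ i/i/i^G/G ⇒ i/i/i^i/G ⇒ i/i/i^i/i

E ⇒ E^Z   [E → E ^ Z]
E^Z ⇒ Z^Z   [E → Z]
Z^Z ⇒ Z/G^Z   [Z → Z / G]
Z/G^Z ⇒ Z/G/G^Z   [Z → Z / G]
Z/G/G^Z ⇒ G/G/G^Z   [Z → G]
G/G/G^Z ⇒ i/G/G^Z   [G → i]
i/G/G^Z ⇒ i/i/G^Z   [G → i]
i/i/G^Z ⇒ i/i/i^Z   [G → i]
i/i/i^Z ⇒ i/i/i^Z/G   [Z → Z / G]
i/i/i^Z/G ⇒ i/i/i^G/G   [Z → G]
i/i/i^G/G ⇒ i/i/i^i/G   [G → i]
i/i/i^i/G ⇒ i/i/i^i/i   [G → i]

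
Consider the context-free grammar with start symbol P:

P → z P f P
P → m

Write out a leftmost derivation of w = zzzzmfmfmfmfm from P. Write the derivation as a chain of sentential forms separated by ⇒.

P ⇒ zPfP   [P → z P f P]
zPfP ⇒ zzPfPfP   [P → z P f P]
zzPfPfP ⇒ zzzPfPfPfP   [P → z P f P]
zzzPfPfPfP ⇒ zzzzPfPfPfPfP   [P → z P f P]
zzzzPfPfPfPfP ⇒ zzzzmfPfPfPfP   [P → m]
zzzzmfPfPfPfP ⇒ zzzzmfmfPfPfP   [P → m]
zzzzmfmfPfPfP ⇒ zzzzmfmfmfPfP   [P → m]
zzzzmfmfmfPfP ⇒ zzzzmfmfmfmfP   [P → m]
zzzzmfmfmfmfP ⇒ zzzzmfmfmfmfm   [P → m]

P ⇒ zPfP ⇒ zzPfPfP ⇒ zzzPfPfPfP ⇒ zzzzPfPfPfPfP ⇒ zzzzmfPfPfPfP ⇒ zzzzmfmfPfPfP ⇒ zzzzmfmfmfPfP ⇒ zzzzmfmfmfmfP ⇒ zzzzmfmfmfmfm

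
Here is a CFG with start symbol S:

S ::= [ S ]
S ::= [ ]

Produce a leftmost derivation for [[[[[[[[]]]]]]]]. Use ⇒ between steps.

S ⇒ [S]   [S ::= [ S ]]
[S] ⇒ [[S]]   [S ::= [ S ]]
[[S]] ⇒ [[[S]]]   [S ::= [ S ]]
[[[S]]] ⇒ [[[[S]]]]   [S ::= [ S ]]
[[[[S]]]] ⇒ [[[[[S]]]]]   [S ::= [ S ]]
[[[[[S]]]]] ⇒ [[[[[[S]]]]]]   [S ::= [ S ]]
[[[[[[S]]]]]] ⇒ [[[[[[[S]]]]]]]   [S ::= [ S ]]
[[[[[[[S]]]]]]] ⇒ [[[[[[[[]]]]]]]]   [S ::= [ ]]

S ⇒ [S] ⇒ [[S]] ⇒ [[[S]]] ⇒ [[[[S]]]] ⇒ [[[[[S]]]]] ⇒ [[[[[[S]]]]]] ⇒ [[[[[[[S]]]]]]] ⇒ [[[[[[[[]]]]]]]]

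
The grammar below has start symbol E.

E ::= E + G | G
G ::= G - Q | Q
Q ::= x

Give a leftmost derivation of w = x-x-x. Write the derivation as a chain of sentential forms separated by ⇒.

E ⇒ G   [E ::= G]
G ⇒ G-Q   [G ::= G - Q]
G-Q ⇒ G-Q-Q   [G ::= G - Q]
G-Q-Q ⇒ Q-Q-Q   [G ::= Q]
Q-Q-Q ⇒ x-Q-Q   [Q ::= x]
x-Q-Q ⇒ x-x-Q   [Q ::= x]
x-x-Q ⇒ x-x-x   [Q ::= x]

E⇒G⇒G-Q⇒G-Q-Q⇒Q-Q-Q⇒x-Q-Q⇒x-x-Q⇒x-x-x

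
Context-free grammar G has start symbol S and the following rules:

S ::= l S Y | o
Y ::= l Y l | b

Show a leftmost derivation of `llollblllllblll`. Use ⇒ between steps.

S ⇒ lSY ⇒ llSYY ⇒ lloYY ⇒ llolYlY ⇒ llollYllY ⇒ llollbllY ⇒ llollblllYl ⇒ llollbllllYll ⇒ llollblllllYlll ⇒ llollblllllblll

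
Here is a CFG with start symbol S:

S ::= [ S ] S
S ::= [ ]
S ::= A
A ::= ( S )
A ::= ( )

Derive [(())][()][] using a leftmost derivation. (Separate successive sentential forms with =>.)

S => [S]S   [S ::= [ S ] S]
[S]S => [A]S   [S ::= A]
[A]S => [(S)]S   [A ::= ( S )]
[(S)]S => [(A)]S   [S ::= A]
[(A)]S => [(())]S   [A ::= ( )]
[(())]S => [(())][S]S   [S ::= [ S ] S]
[(())][S]S => [(())][A]S   [S ::= A]
[(())][A]S => [(())][()]S   [A ::= ( )]
[(())][()]S => [(())][()][]   [S ::= [ ]]

S=>[S]S=>[A]S=>[(S)]S=>[(A)]S=>[(())]S=>[(())][S]S=>[(())][A]S=>[(())][()]S=>[(())][()][]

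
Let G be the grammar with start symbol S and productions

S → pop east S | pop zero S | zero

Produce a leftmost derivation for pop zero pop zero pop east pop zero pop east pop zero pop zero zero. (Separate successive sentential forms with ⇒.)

S ⇒ pop zero S ⇒ pop zero pop zero S ⇒ pop zero pop zero pop east S ⇒ pop zero pop zero pop east pop zero S ⇒ pop zero pop zero pop east pop zero pop east S ⇒ pop zero pop zero pop east pop zero pop east pop zero S ⇒ pop zero pop zero pop east pop zero pop east pop zero pop zero S ⇒ pop zero pop zero pop east pop zero pop east pop zero pop zero zero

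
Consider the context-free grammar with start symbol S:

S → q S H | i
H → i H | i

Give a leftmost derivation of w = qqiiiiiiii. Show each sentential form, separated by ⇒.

S ⇒ qSH   [S → q S H]
qSH ⇒ qqSHH   [S → q S H]
qqSHH ⇒ qqiHH   [S → i]
qqiHH ⇒ qqiiHH   [H → i H]
qqiiHH ⇒ qqiiiHH   [H → i H]
qqiiiHH ⇒ qqiiiiHH   [H → i H]
qqiiiiHH ⇒ qqiiiiiH   [H → i]
qqiiiiiH ⇒ qqiiiiiiH   [H → i H]
qqiiiiiiH ⇒ qqiiiiiiiH   [H → i H]
qqiiiiiiiH ⇒ qqiiiiiiii   [H → i]

S ⇒ qSH ⇒ qqSHH ⇒ qqiHH ⇒ qqiiHH ⇒ qqiiiHH ⇒ qqiiiiHH ⇒ qqiiiiiH ⇒ qqiiiiiiH ⇒ qqiiiiiiiH ⇒ qqiiiiiiii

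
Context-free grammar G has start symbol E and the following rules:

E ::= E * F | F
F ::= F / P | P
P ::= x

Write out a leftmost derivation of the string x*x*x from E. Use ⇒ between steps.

E ⇒ E*F   [E ::= E * F]
E*F ⇒ E*F*F   [E ::= E * F]
E*F*F ⇒ F*F*F   [E ::= F]
F*F*F ⇒ P*F*F   [F ::= P]
P*F*F ⇒ x*F*F   [P ::= x]
x*F*F ⇒ x*P*F   [F ::= P]
x*P*F ⇒ x*x*F   [P ::= x]
x*x*F ⇒ x*x*P   [F ::= P]
x*x*P ⇒ x*x*x   [P ::= x]

E ⇒ E*F ⇒ E*F*F ⇒ F*F*F ⇒ P*F*F ⇒ x*F*F ⇒ x*P*F ⇒ x*x*F ⇒ x*x*P ⇒ x*x*x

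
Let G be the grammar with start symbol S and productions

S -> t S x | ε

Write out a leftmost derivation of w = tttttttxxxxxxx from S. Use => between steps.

S=>tSx=>ttSxx=>tttSxxx=>ttttSxxxx=>tttttSxxxxx=>ttttttSxxxxxx=>tttttttSxxxxxxx=>tttttttxxxxxxx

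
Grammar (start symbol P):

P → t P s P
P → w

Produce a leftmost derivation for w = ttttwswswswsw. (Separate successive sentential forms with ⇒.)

P ⇒ tPsP   [P → t P s P]
tPsP ⇒ ttPsPsP   [P → t P s P]
ttPsPsP ⇒ tttPsPsPsP   [P → t P s P]
tttPsPsPsP ⇒ ttttPsPsPsPsP   [P → t P s P]
ttttPsPsPsPsP ⇒ ttttwsPsPsPsP   [P → w]
ttttwsPsPsPsP ⇒ ttttwswsPsPsP   [P → w]
ttttwswsPsPsP ⇒ ttttwswswsPsP   [P → w]
ttttwswswsPsP ⇒ ttttwswswswsP   [P → w]
ttttwswswswsP ⇒ ttttwswswswsw   [P → w]

P⇒tPsP⇒ttPsPsP⇒tttPsPsPsP⇒ttttPsPsPsPsP⇒ttttwsPsPsPsP⇒ttttwswsPsPsP⇒ttttwswswsPsP⇒ttttwswswswsP⇒ttttwswswswsw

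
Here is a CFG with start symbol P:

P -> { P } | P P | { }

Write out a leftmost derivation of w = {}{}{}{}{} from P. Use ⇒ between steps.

P ⇒ PP ⇒ PPP ⇒ PPPP ⇒ PPPPP ⇒ {}PPPP ⇒ {}{}PPP ⇒ {}{}{}PP ⇒ {}{}{}{}P ⇒ {}{}{}{}{}

P ⇒ PP   [P -> P P]
PP ⇒ PPP   [P -> P P]
PPP ⇒ PPPP   [P -> P P]
PPPP ⇒ PPPPP   [P -> P P]
PPPPP ⇒ {}PPPP   [P -> { }]
{}PPPP ⇒ {}{}PPP   [P -> { }]
{}{}PPP ⇒ {}{}{}PP   [P -> { }]
{}{}{}PP ⇒ {}{}{}{}P   [P -> { }]
{}{}{}{}P ⇒ {}{}{}{}{}   [P -> { }]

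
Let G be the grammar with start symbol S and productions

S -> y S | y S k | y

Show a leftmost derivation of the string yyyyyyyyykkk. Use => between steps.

S => yS => yyS => yyySk => yyyySk => yyyyySk => yyyyyySkk => yyyyyyySkkk => yyyyyyyySkkk => yyyyyyyyykkk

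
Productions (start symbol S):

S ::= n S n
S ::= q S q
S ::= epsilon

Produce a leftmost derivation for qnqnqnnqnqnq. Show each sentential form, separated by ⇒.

S ⇒ qSq   [S ::= q S q]
qSq ⇒ qnSnq   [S ::= n S n]
qnSnq ⇒ qnqSqnq   [S ::= q S q]
qnqSqnq ⇒ qnqnSnqnq   [S ::= n S n]
qnqnSnqnq ⇒ qnqnqSqnqnq   [S ::= q S q]
qnqnqSqnqnq ⇒ qnqnqnSnqnqnq   [S ::= n S n]
qnqnqnSnqnqnq ⇒ qnqnqnnqnqnq   [S ::= epsilon]

S ⇒ qSq ⇒ qnSnq ⇒ qnqSqnq ⇒ qnqnSnqnq ⇒ qnqnqSqnqnq ⇒ qnqnqnSnqnqnq ⇒ qnqnqnnqnqnq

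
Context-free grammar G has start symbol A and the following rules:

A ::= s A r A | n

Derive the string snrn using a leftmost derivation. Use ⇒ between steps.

A ⇒ sArA   [A ::= s A r A]
sArA ⇒ snrA   [A ::= n]
snrA ⇒ snrn   [A ::= n]

A ⇒ sArA ⇒ snrA ⇒ snrn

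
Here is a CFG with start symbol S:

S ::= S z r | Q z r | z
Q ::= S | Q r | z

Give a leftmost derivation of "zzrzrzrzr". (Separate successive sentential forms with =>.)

S => Szr   [S ::= S z r]
Szr => Qzrzr   [S ::= Q z r]
Qzrzr => Szrzr   [Q ::= S]
Szrzr => Szrzrzr   [S ::= S z r]
Szrzrzr => Szrzrzrzr   [S ::= S z r]
Szrzrzrzr => zzrzrzrzr   [S ::= z]

S => Szr => Qzrzr => Szrzr => Szrzrzr => Szrzrzrzr => zzrzrzrzr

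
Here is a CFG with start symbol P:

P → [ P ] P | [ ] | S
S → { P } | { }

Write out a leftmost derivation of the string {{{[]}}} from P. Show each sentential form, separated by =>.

P=>S=>{P}=>{S}=>{{P}}=>{{S}}=>{{{P}}}=>{{{[]}}}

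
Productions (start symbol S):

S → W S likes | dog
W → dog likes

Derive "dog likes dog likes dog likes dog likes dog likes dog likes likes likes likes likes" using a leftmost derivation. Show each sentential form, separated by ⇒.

S ⇒ W S likes ⇒ dog likes S likes ⇒ dog likes W S likes likes ⇒ dog likes dog likes S likes likes ⇒ dog likes dog likes W S likes likes likes ⇒ dog likes dog likes dog likes S likes likes likes ⇒ dog likes dog likes dog likes W S likes likes likes likes ⇒ dog likes dog likes dog likes dog likes S likes likes likes likes ⇒ dog likes dog likes dog likes dog likes W S likes likes likes likes likes ⇒ dog likes dog likes dog likes dog likes dog likes S likes likes likes likes likes ⇒ dog likes dog likes dog likes dog likes dog likes dog likes likes likes likes likes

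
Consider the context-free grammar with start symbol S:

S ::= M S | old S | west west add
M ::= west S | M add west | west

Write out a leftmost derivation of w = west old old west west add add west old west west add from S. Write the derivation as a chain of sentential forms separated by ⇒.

S ⇒ M S ⇒ M add west S ⇒ west S add west S ⇒ west old S add west S ⇒ west old old S add west S ⇒ west old old west west add add west S ⇒ west old old west west add add west old S ⇒ west old old west west add add west old west west add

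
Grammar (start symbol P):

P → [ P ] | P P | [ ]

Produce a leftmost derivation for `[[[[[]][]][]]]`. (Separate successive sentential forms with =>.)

P => [P]   [P → [ P ]]
[P] => [[P]]   [P → [ P ]]
[[P]] => [[PP]]   [P → P P]
[[PP]] => [[[P]P]]   [P → [ P ]]
[[[P]P]] => [[[PP]P]]   [P → P P]
[[[PP]P]] => [[[[P]P]P]]   [P → [ P ]]
[[[[P]P]P]] => [[[[[]]P]P]]   [P → [ ]]
[[[[[]]P]P]] => [[[[[]][]]P]]   [P → [ ]]
[[[[[]][]]P]] => [[[[[]][]][]]]   [P → [ ]]

P => [P] => [[P]] => [[PP]] => [[[P]P]] => [[[PP]P]] => [[[[P]P]P]] => [[[[[]]P]P]] => [[[[[]][]]P]] => [[[[[]][]][]]]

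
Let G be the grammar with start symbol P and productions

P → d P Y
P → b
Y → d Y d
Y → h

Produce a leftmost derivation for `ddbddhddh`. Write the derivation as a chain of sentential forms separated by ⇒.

P⇒dPY⇒ddPYY⇒ddbYY⇒ddbdYdY⇒ddbddYddY⇒ddbddhddY⇒ddbddhddh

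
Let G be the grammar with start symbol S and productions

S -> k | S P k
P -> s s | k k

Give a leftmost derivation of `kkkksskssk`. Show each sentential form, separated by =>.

S => SPk   [S -> S P k]
SPk => SPkPk   [S -> S P k]
SPkPk => SPkPkPk   [S -> S P k]
SPkPkPk => kPkPkPk   [S -> k]
kPkPkPk => kkkkPkPk   [P -> k k]
kkkkPkPk => kkkksskPk   [P -> s s]
kkkksskPk => kkkksskssk   [P -> s s]

S => SPk => SPkPk => SPkPkPk => kPkPkPk => kkkkPkPk => kkkksskPk => kkkksskssk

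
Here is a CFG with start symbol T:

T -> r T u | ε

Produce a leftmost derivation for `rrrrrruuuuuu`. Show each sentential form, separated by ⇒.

T ⇒ rTu ⇒ rrTuu ⇒ rrrTuuu ⇒ rrrrTuuuu ⇒ rrrrrTuuuuu ⇒ rrrrrrTuuuuuu ⇒ rrrrrruuuuuu

T ⇒ rTu   [T -> r T u]
rTu ⇒ rrTuu   [T -> r T u]
rrTuu ⇒ rrrTuuu   [T -> r T u]
rrrTuuu ⇒ rrrrTuuuu   [T -> r T u]
rrrrTuuuu ⇒ rrrrrTuuuuu   [T -> r T u]
rrrrrTuuuuu ⇒ rrrrrrTuuuuuu   [T -> r T u]
rrrrrrTuuuuuu ⇒ rrrrrruuuuuu   [T -> ε]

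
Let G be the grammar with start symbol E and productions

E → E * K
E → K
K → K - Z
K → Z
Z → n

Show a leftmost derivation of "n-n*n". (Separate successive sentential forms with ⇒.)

E⇒E*K⇒K*K⇒K-Z*K⇒Z-Z*K⇒n-Z*K⇒n-n*K⇒n-n*Z⇒n-n*n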